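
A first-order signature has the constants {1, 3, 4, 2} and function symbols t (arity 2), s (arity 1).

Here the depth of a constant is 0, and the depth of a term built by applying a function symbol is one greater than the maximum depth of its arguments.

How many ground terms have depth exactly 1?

Count level by level. With function symbols t/2, s/1, the terms of depth ≤ k are the 4 constants together with each function applied to depth-≤(k−1) tuples, so N_k = 4 + N_{k-1}^2 + N_{k-1}.
N_0 = 4
N_1 = 4 + 4^2 + 4 = 24
Terms of depth exactly 1: N_1 − N_0 = 24 − 4 = 20.

20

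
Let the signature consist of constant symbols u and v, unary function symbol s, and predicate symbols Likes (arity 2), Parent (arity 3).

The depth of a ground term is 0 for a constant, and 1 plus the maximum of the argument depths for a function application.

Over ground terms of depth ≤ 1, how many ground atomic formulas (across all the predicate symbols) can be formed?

80

First count ground terms of depth ≤ 1.
Let N_k = |{terms of depth ≤ k}|. Then N_0 = 2 and N_k = 2 + N_{k-1} for k ≥ 1 (one summand per function symbol, arity giving the exponent).
N_0 = 2
N_1 = 2 + 2 = 4
Explicitly: u, v, s(u), s(v).
So |H| = 4.
Ground atoms are formed by filling each argument slot of a predicate with a term from H, so an r-ary predicate gives |H|^r atoms:
  Likes: 4^2 = 16;  Parent: 4^3 = 64
Total ground atoms: 16 + 64 = 80.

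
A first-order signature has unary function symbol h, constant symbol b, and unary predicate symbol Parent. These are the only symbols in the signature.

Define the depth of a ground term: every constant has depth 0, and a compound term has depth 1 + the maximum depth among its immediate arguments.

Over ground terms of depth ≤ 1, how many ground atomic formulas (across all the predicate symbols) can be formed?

First count ground terms of depth ≤ 1.
Let N_k count ground terms of depth at most k. Each non-constant term of depth ≤ k is some function symbol applied to depth-≤(k−1) arguments, giving N_k = 1 + N_{k-1}.
N_0 = 1
N_1 = 1 + 1 = 2
Explicitly: b, h(b).
So |H| = 2.
A ground atom is a predicate applied to a tuple of terms from H, so the count is the sum over predicates of |H|^arity:
  Parent: 2
Total ground atoms: 2.

2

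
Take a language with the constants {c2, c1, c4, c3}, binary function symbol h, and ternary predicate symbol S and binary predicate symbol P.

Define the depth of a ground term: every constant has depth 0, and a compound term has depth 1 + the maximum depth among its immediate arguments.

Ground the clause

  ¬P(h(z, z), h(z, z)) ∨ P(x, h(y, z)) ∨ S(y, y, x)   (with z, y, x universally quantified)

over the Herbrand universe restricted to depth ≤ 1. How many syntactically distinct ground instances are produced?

8000

Ground terms of depth ≤ 1:
  Write N_k for the number of ground terms of depth ≤ k. A term of depth ≤ k is either a constant or a function symbol applied to arguments of depth ≤ k−1, so N_k = 4 + N_{k-1}^2.
  N_0 = 4
  N_1 = 4 + 4^2 = 20
So there are 20 ground terms available for substitution.
Each of z, y, x ranges independently over the available ground terms, and distinct assignments produce distinct instances.
Number of ground instances = 20^3 = 8000.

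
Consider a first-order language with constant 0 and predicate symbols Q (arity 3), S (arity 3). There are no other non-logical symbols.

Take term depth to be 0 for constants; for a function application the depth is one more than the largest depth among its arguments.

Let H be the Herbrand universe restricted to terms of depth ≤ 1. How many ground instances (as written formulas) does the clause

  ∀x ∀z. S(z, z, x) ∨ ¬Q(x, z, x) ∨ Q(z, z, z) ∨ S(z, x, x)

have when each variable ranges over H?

Ground terms of depth ≤ 1:
  With no function symbols every ground term is a constant, so there is exactly 1 ground term at every depth bound.
  N_0 = 1
  N_1 = 1
So there is exactly 1 ground term available for substitution.
Each of x, z ranges independently over the available ground terms, and distinct assignments produce distinct instances.
Number of ground instances = 1^2 = 1.

1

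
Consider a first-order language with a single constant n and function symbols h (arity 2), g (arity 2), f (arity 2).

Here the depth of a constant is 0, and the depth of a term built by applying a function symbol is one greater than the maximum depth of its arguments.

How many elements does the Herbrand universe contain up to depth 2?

Write N_k for the number of ground terms of depth ≤ k. A term of depth ≤ k is either a constant or a function symbol applied to arguments of depth ≤ k−1, so N_k = 1 + N_{k-1}^2 + N_{k-1}^2 + N_{k-1}^2.
N_0 = 1
N_1 = 1 + 1^2 + 1^2 + 1^2 = 4
N_2 = 1 + 4^2 + 4^2 + 4^2 = 49

49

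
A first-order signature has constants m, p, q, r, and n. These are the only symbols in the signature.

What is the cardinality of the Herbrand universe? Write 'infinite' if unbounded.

5

There are no function symbols, so every ground term is one of the 5 constants.
The Herbrand universe is {m, p, q, r, n}, which is finite with 5 elements.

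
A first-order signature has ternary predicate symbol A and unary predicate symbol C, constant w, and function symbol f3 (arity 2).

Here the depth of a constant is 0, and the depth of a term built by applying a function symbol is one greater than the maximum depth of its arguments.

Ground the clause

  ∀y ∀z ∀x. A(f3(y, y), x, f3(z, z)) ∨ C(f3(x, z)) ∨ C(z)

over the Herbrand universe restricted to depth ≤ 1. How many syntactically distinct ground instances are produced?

8

Ground terms of depth ≤ 1:
  Write N_k for the number of ground terms of depth ≤ k. A term of depth ≤ k is either a constant or a function symbol applied to arguments of depth ≤ k−1, so N_k = 1 + N_{k-1}^2.
  N_0 = 1
  N_1 = 1 + 1^2 = 2
  Explicitly: w, f3(w, w).
So there are 2 ground terms available for substitution.
There are 3 variables to instantiate (y, z, x), each occurring in at least one literal, so different choices give different ground instances.
Number of ground instances = 2^3 = 8.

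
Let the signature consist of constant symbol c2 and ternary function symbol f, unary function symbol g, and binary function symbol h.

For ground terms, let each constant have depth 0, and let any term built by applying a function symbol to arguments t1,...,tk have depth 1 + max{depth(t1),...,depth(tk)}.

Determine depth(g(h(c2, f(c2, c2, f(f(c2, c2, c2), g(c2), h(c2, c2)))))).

depth(f(c2, c2, c2)) = 1 + max(0, 0, 0) = 1
depth(g(c2)) = 1 + depth(c2) = 1 + 0 = 1
depth(h(c2, c2)) = 1 + max(0, 0) = 1
depth(f(f(c2, c2, c2), g(c2), h(c2, c2))) = 1 + max(1, 1, 1) = 2
depth(f(c2, c2, f(f(c2, c2, c2), g(c2), h(c2, c2)))) = 1 + max(0, 0, 2) = 3
depth(h(c2, f(c2, c2, f(f(c2, c2, c2), g(c2), h(c2, c2))))) = 1 + max(0, 3) = 4
depth(g(h(c2, f(c2, c2, f(f(c2, c2, c2), g(c2), h(c2, c2)))))) = 1 + depth(h(c2, f(c2, c2, f(f(c2, c2, c2), g(c2), h(c2, c2))))) = 1 + 4 = 5

5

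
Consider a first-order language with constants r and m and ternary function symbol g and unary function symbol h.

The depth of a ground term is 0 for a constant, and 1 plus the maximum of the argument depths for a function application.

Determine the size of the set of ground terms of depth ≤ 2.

Write N_k for the number of ground terms of depth ≤ k. A term of depth ≤ k is either a constant or a function symbol applied to arguments of depth ≤ k−1, so N_k = 2 + N_{k-1}^3 + N_{k-1}.
N_0 = 2
N_1 = 2 + 2^3 + 2 = 12
N_2 = 2 + 12^3 + 12 = 1742

1742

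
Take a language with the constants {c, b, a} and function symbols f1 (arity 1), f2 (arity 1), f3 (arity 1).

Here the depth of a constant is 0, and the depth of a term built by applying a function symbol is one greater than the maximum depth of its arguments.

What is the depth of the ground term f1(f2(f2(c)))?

depth(f2(c)) = 1 + depth(c) = 1 + 0 = 1
depth(f2(f2(c))) = 1 + depth(f2(c)) = 1 + 1 = 2
depth(f1(f2(f2(c)))) = 1 + depth(f2(f2(c))) = 1 + 2 = 3

3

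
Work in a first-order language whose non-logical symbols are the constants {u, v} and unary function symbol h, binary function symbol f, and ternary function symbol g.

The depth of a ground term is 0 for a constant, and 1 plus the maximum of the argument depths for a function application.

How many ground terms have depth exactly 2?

4354

Count level by level. With function symbols h/1, f/2, g/3, the terms of depth ≤ k are the 2 constants together with each function applied to depth-≤(k−1) tuples, so N_k = 2 + N_{k-1} + N_{k-1}^2 + N_{k-1}^3.
N_0 = 2
N_1 = 2 + 2 + 2^2 + 2^3 = 16
N_2 = 2 + 16 + 16^2 + 16^3 = 4370
Terms of depth exactly 2: N_2 − N_1 = 4370 − 16 = 4354.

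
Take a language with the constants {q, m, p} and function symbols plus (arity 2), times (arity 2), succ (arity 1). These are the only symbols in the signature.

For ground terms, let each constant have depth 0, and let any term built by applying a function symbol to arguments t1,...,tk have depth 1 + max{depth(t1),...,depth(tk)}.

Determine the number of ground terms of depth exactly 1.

If N_k denotes the number of depth-≤k ground terms, the 3 constants give N_0 = 3, and each function symbol of arity r contributes N_{k-1}^r new terms at level k: N_k = 3 + N_{k-1}^2 + N_{k-1}^2 + N_{k-1}.
N_0 = 3
N_1 = 3 + 3^2 + 3^2 + 3 = 24
Terms of depth exactly 1: N_1 − N_0 = 24 − 3 = 21.

21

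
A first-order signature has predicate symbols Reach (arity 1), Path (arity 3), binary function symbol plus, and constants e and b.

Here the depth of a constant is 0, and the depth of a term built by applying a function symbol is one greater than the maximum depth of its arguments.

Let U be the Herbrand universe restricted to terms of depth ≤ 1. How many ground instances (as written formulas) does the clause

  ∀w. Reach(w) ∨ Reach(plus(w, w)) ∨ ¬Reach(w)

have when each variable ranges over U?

6

Ground terms of depth ≤ 1:
  Count level by level. With function symbols plus/2, the terms of depth ≤ k are the 2 constants together with each function applied to depth-≤(k−1) tuples, so N_k = 2 + N_{k-1}^2.
  N_0 = 2
  N_1 = 2 + 2^2 = 6
  Explicitly: e, b, plus(e, e), plus(e, b), plus(b, e), plus(b, b).
So there are 6 ground terms available for substitution.
There is 1 variable to instantiate (w),  occurring in at least one literal, so different choices give different ground instances.
Number of ground instances = 6.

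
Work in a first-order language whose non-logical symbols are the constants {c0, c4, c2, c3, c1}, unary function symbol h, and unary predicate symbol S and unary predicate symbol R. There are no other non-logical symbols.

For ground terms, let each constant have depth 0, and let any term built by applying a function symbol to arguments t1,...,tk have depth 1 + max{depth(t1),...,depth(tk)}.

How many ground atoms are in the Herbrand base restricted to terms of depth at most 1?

First count ground terms of depth ≤ 1.
If N_k denotes the number of depth-≤k ground terms, the 5 constants give N_0 = 5, and each function symbol of arity r contributes N_{k-1}^r new terms at level k: N_k = 5 + N_{k-1}.
N_0 = 5
N_1 = 5 + 5 = 10
Explicitly: c0, c4, c2, c3, c1, h(c0), h(c4), h(c2), h(c3), h(c1).
So |H| = 10.
Ground atoms are formed by filling each argument slot of a predicate with a term from H, so an r-ary predicate gives |H|^r atoms:
  S: 10;  R: 10
Total ground atoms: 10 + 10 = 20.

20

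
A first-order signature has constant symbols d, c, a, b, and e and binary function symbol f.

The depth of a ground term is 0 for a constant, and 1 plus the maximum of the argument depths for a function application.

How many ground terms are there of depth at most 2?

905

Let N_k count ground terms of depth at most k. Each non-constant term of depth ≤ k is some function symbol applied to depth-≤(k−1) arguments, giving N_k = 5 + N_{k-1}^2.
N_0 = 5
N_1 = 5 + 5^2 = 30
N_2 = 5 + 30^2 = 905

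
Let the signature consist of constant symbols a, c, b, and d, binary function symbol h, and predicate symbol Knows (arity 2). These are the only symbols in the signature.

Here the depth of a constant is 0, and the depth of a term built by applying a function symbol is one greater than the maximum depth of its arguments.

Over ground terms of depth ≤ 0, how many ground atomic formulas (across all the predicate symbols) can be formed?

First count ground terms of depth ≤ 0.
Count level by level. With function symbols h/2, the terms of depth ≤ k are the 4 constants together with each function applied to depth-≤(k−1) tuples, so N_k = 4 + N_{k-1}^2.
N_0 = 4
So |H| = 4.
A ground atom is a predicate applied to a tuple of terms from H, so the count is the sum over predicates of |H|^arity:
  Knows: 4^2 = 16
Total ground atoms: 16.

16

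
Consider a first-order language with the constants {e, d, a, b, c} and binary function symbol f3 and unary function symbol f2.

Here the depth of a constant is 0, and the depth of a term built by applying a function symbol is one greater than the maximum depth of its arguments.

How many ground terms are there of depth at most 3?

If N_k denotes the number of depth-≤k ground terms, the 5 constants give N_0 = 5, and each function symbol of arity r contributes N_{k-1}^r new terms at level k: N_k = 5 + N_{k-1}^2 + N_{k-1}.
N_0 = 5
N_1 = 5 + 5^2 + 5 = 35
N_2 = 5 + 35^2 + 35 = 1265
N_3 = 5 + 1265^2 + 1265 = 1601495

1601495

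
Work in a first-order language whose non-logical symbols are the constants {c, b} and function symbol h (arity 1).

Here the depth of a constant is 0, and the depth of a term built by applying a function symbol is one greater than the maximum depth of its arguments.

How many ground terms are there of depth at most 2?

If N_k denotes the number of depth-≤k ground terms, the 2 constants give N_0 = 2, and each function symbol of arity r contributes N_{k-1}^r new terms at level k: N_k = 2 + N_{k-1}.
N_0 = 2
N_1 = 2 + 2 = 4
N_2 = 2 + 4 = 6

6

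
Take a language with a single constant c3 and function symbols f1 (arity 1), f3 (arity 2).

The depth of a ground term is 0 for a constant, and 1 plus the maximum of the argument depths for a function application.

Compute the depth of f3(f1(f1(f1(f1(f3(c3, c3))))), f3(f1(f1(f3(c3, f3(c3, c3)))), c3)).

6

depth(f3(c3, c3)) = 1 + max(0, 0) = 1
depth(f1(f3(c3, c3))) = 1 + depth(f3(c3, c3)) = 1 + 1 = 2
depth(f1(f1(f3(c3, c3)))) = 1 + depth(f1(f3(c3, c3))) = 1 + 2 = 3
depth(f1(f1(f1(f3(c3, c3))))) = 1 + depth(f1(f1(f3(c3, c3)))) = 1 + 3 = 4
depth(f1(f1(f1(f1(f3(c3, c3)))))) = 1 + depth(f1(f1(f1(f3(c3, c3))))) = 1 + 4 = 5
depth(f3(c3, f3(c3, c3))) = 1 + max(0, 1) = 2
depth(f1(f3(c3, f3(c3, c3)))) = 1 + depth(f3(c3, f3(c3, c3))) = 1 + 2 = 3
depth(f1(f1(f3(c3, f3(c3, c3))))) = 1 + depth(f1(f3(c3, f3(c3, c3)))) = 1 + 3 = 4
depth(f3(f1(f1(f3(c3, f3(c3, c3)))), c3)) = 1 + max(4, 0) = 5
depth(f3(f1(f1(f1(f1(f3(c3, c3))))), f3(f1(f1(f3(c3, f3(c3, c3)))), c3))) = 1 + max(5, 5) = 6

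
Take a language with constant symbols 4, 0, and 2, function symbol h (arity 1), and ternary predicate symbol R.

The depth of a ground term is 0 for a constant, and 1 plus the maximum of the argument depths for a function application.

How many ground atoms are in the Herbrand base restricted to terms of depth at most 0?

First count ground terms of depth ≤ 0.
Count level by level. With function symbols h/1, the terms of depth ≤ k are the 3 constants together with each function applied to depth-≤(k−1) tuples, so N_k = 3 + N_{k-1}.
N_0 = 3
Explicitly: 4, 0, 2.
So |H| = 3.
Each predicate of arity r yields |H|^r ground atoms (one per choice of an r-tuple from H):
  R: 3^3 = 27
Total ground atoms: 27.

27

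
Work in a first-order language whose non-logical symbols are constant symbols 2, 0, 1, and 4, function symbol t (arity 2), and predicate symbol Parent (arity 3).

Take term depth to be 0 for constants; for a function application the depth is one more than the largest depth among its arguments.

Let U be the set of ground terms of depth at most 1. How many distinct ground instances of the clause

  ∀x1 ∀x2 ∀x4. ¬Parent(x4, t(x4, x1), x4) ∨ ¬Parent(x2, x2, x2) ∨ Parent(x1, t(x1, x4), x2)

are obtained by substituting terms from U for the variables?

Ground terms of depth ≤ 1:
  Count level by level. With function symbols t/2, the terms of depth ≤ k are the 4 constants together with each function applied to depth-≤(k−1) tuples, so N_k = 4 + N_{k-1}^2.
  N_0 = 4
  N_1 = 4 + 4^2 = 20
So there are 20 ground terms available for substitution.
The body mentions every one of the 3 quantified variables; since ground terms form a free algebra, no two substitutions collapse to the same formula.
Number of ground instances = 20^3 = 8000.

8000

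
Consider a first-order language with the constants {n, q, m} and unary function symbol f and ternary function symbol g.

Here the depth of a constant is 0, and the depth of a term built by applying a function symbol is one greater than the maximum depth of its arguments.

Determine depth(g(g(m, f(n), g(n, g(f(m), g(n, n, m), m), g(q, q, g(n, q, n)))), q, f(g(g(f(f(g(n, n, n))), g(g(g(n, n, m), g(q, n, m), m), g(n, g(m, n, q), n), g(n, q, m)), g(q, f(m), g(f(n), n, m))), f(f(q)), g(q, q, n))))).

depth(f(n)) = 1 + depth(n) = 1 + 0 = 1
depth(f(m)) = 1 + depth(m) = 1 + 0 = 1
depth(g(n, n, m)) = 1 + max(0, 0, 0) = 1
depth(g(f(m), g(n, n, m), m)) = 1 + max(1, 1, 0) = 2
depth(g(n, q, n)) = 1 + max(0, 0, 0) = 1
depth(g(q, q, g(n, q, n))) = 1 + max(0, 0, 1) = 2
depth(g(n, g(f(m), g(n, n, m), m), g(q, q, g(n, q, n)))) = 1 + max(0, 2, 2) = 3
depth(g(m, f(n), g(n, g(f(m), g(n, n, m), m), g(q, q, g(n, q, n))))) = 1 + max(0, 1, 3) = 4
depth(g(n, n, n)) = 1 + max(0, 0, 0) = 1
depth(f(g(n, n, n))) = 1 + depth(g(n, n, n)) = 1 + 1 = 2
depth(f(f(g(n, n, n)))) = 1 + depth(f(g(n, n, n))) = 1 + 2 = 3
depth(g(q, n, m)) = 1 + max(0, 0, 0) = 1
depth(g(g(n, n, m), g(q, n, m), m)) = 1 + max(1, 1, 0) = 2
depth(g(m, n, q)) = 1 + max(0, 0, 0) = 1
depth(g(n, g(m, n, q), n)) = 1 + max(0, 1, 0) = 2
depth(g(n, q, m)) = 1 + max(0, 0, 0) = 1
depth(g(g(g(n, n, m), g(q, n, m), m), g(n, g(m, n, q), n), g(n, q, m))) = 1 + max(2, 2, 1) = 3
depth(g(f(n), n, m)) = 1 + max(1, 0, 0) = 2
depth(g(q, f(m), g(f(n), n, m))) = 1 + max(0, 1, 2) = 3
depth(g(f(f(g(n, n, n))), g(g(g(n, n, m), g(q, n, m), m), g(n, g(m, n, q), n), g(n, q, m)), g(q, f(m), g(f(n), n, m)))) = 1 + max(3, 3, 3) = 4
depth(f(q)) = 1 + depth(q) = 1 + 0 = 1
depth(f(f(q))) = 1 + depth(f(q)) = 1 + 1 = 2
depth(g(q, q, n)) = 1 + max(0, 0, 0) = 1
depth(g(g(f(f(g(n, n, n))), g(g(g(n, n, m), g(q, n, m), m), g(n, g(m, n, q), n), g(n, q, m)), g(q, f(m), g(f(n), n, m))), f(f(q)), g(q, q, n))) = 1 + max(4, 2, 1) = 5
depth(f(g(g(f(f(g(n, n, n))), g(g(g(n, n, m), g(q, n, m), m), g(n, g(m, n, q), n), g(n, q, m)), g(q, f(m), g(f(n), n, m))), f(f(q)), g(q, q, n)))) = 1 + depth(g(g(f(f(g(n, n, n))), g(g(g(n, n, m), g(q, n, m), m), g(n, g(m, n, q), n), g(n, q, m)), g(q, f(m), g(f(n), n, m))), f(f(q)), g(q, q, n))) = 1 + 5 = 6
depth(g(g(m, f(n), g(n, g(f(m), g(n, n, m), m), g(q, q, g(n, q, n)))), q, f(g(g(f(f(g(n, n, n))), g(g(g(n, n, m), g(q, n, m), m), g(n, g(m, n, q), n), g(n, q, m)), g(q, f(m), g(f(n), n, m))), f(f(q)), g(q, q, n))))) = 1 + max(4, 0, 6) = 7

7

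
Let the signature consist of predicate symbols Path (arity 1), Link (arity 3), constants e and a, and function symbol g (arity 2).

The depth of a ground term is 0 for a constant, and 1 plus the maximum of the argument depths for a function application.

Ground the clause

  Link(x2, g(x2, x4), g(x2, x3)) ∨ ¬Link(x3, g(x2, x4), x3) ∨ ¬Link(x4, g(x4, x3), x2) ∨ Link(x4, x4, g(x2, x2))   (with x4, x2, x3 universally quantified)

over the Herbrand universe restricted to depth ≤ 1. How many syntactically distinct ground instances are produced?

216

Ground terms of depth ≤ 1:
  Let N_k count ground terms of depth at most k. Each non-constant term of depth ≤ k is some function symbol applied to depth-≤(k−1) arguments, giving N_k = 2 + N_{k-1}^2.
  N_0 = 2
  N_1 = 2 + 2^2 = 6
  Explicitly: e, a, g(e, e), g(e, a), g(a, e), g(a, a).
So there are 6 ground terms available for substitution.
There are 3 variables to instantiate (x4, x2, x3), each occurring in at least one literal, so different choices give different ground instances.
Number of ground instances = 6^3 = 216.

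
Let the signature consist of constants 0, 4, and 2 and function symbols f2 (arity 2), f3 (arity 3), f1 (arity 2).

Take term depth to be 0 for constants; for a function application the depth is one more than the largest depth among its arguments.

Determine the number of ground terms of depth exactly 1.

Count level by level. With function symbols f2/2, f3/3, f1/2, the terms of depth ≤ k are the 3 constants together with each function applied to depth-≤(k−1) tuples, so N_k = 3 + N_{k-1}^2 + N_{k-1}^3 + N_{k-1}^2.
N_0 = 3
N_1 = 3 + 3^2 + 3^3 + 3^2 = 48
Terms of depth exactly 1: N_1 − N_0 = 48 − 3 = 45.

45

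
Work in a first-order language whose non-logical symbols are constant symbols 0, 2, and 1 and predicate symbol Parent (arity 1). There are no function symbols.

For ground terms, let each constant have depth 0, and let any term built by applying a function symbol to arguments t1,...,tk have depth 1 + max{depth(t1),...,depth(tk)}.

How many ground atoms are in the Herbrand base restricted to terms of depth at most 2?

First count ground terms of depth ≤ 2.
With no function symbols every ground term is a constant, so there are exactly 3 ground terms at every depth bound.
N_0 = 3
N_1 = 3
N_2 = 3
So |H| = 3.
Each predicate of arity r yields |H|^r ground atoms (one per choice of an r-tuple from H):
  Parent: 3
Total ground atoms: 3.

3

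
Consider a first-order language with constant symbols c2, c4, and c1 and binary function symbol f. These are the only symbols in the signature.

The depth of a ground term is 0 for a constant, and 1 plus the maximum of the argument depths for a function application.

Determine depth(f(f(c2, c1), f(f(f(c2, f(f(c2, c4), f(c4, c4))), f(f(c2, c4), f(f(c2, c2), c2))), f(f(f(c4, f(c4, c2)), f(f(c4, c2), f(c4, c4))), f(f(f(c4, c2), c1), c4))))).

6

depth(f(c2, c1)) = 1 + max(0, 0) = 1
depth(f(c2, c4)) = 1 + max(0, 0) = 1
depth(f(c4, c4)) = 1 + max(0, 0) = 1
depth(f(f(c2, c4), f(c4, c4))) = 1 + max(1, 1) = 2
depth(f(c2, f(f(c2, c4), f(c4, c4)))) = 1 + max(0, 2) = 3
depth(f(c2, c2)) = 1 + max(0, 0) = 1
depth(f(f(c2, c2), c2)) = 1 + max(1, 0) = 2
depth(f(f(c2, c4), f(f(c2, c2), c2))) = 1 + max(1, 2) = 3
depth(f(f(c2, f(f(c2, c4), f(c4, c4))), f(f(c2, c4), f(f(c2, c2), c2)))) = 1 + max(3, 3) = 4
depth(f(c4, c2)) = 1 + max(0, 0) = 1
depth(f(c4, f(c4, c2))) = 1 + max(0, 1) = 2
depth(f(f(c4, c2), f(c4, c4))) = 1 + max(1, 1) = 2
depth(f(f(c4, f(c4, c2)), f(f(c4, c2), f(c4, c4)))) = 1 + max(2, 2) = 3
depth(f(f(c4, c2), c1)) = 1 + max(1, 0) = 2
depth(f(f(f(c4, c2), c1), c4)) = 1 + max(2, 0) = 3
depth(f(f(f(c4, f(c4, c2)), f(f(c4, c2), f(c4, c4))), f(f(f(c4, c2), c1), c4))) = 1 + max(3, 3) = 4
depth(f(f(f(c2, f(f(c2, c4), f(c4, c4))), f(f(c2, c4), f(f(c2, c2), c2))), f(f(f(c4, f(c4, c2)), f(f(c4, c2), f(c4, c4))), f(f(f(c4, c2), c1), c4)))) = 1 + max(4, 4) = 5
depth(f(f(c2, c1), f(f(f(c2, f(f(c2, c4), f(c4, c4))), f(f(c2, c4), f(f(c2, c2), c2))), f(f(f(c4, f(c4, c2)), f(f(c4, c2), f(c4, c4))), f(f(f(c4, c2), c1), c4))))) = 1 + max(1, 5) = 6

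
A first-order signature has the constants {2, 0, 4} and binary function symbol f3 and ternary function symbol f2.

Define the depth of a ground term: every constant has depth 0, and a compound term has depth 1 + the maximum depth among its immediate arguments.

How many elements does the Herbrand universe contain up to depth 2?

60843

Write N_k for the number of ground terms of depth ≤ k. A term of depth ≤ k is either a constant or a function symbol applied to arguments of depth ≤ k−1, so N_k = 3 + N_{k-1}^2 + N_{k-1}^3.
N_0 = 3
N_1 = 3 + 3^2 + 3^3 = 39
N_2 = 3 + 39^2 + 39^3 = 60843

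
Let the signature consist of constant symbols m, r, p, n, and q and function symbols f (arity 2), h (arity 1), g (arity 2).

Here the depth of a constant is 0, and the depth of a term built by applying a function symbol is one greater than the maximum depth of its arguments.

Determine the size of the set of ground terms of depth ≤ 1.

Let N_k = |{terms of depth ≤ k}|. Then N_0 = 5 and N_k = 5 + N_{k-1}^2 + N_{k-1} + N_{k-1}^2 for k ≥ 1 (one summand per function symbol, arity giving the exponent).
N_0 = 5
N_1 = 5 + 5^2 + 5 + 5^2 = 60

60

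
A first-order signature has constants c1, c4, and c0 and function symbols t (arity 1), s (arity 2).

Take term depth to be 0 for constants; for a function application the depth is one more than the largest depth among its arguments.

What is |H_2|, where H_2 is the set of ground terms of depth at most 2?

Let N_k = |{terms of depth ≤ k}|. Then N_0 = 3 and N_k = 3 + N_{k-1} + N_{k-1}^2 for k ≥ 1 (one summand per function symbol, arity giving the exponent).
N_0 = 3
N_1 = 3 + 3 + 3^2 = 15
N_2 = 3 + 15 + 15^2 = 243

243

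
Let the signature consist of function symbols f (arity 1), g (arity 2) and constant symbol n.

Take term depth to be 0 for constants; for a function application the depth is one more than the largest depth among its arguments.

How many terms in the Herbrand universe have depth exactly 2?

If N_k denotes the number of depth-≤k ground terms, the 1 constant gives N_0 = 1, and each function symbol of arity r contributes N_{k-1}^r new terms at level k: N_k = 1 + N_{k-1} + N_{k-1}^2.
N_0 = 1
N_1 = 1 + 1 + 1^2 = 3
N_2 = 1 + 3 + 3^2 = 13
Terms of depth exactly 2: N_2 − N_1 = 13 − 3 = 10.

10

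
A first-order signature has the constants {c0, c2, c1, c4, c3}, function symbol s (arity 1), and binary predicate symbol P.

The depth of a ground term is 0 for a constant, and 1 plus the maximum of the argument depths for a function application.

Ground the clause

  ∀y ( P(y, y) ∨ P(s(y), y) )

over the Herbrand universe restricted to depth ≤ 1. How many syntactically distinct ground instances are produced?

10

Ground terms of depth ≤ 1:
  Write N_k for the number of ground terms of depth ≤ k. A term of depth ≤ k is either a constant or a function symbol applied to arguments of depth ≤ k−1, so N_k = 5 + N_{k-1}.
  N_0 = 5
  N_1 = 5 + 5 = 10
So there are 10 ground terms available for substitution.
The clause has 1 distinct variable (y), which appears in the body. In the free term algebra distinct substitutions yield syntactically distinct ground instances.
Number of ground instances = 10.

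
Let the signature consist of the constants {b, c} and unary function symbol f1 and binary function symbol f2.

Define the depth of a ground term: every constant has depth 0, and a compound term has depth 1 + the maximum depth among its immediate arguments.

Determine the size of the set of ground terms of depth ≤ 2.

74

Let N_k count ground terms of depth at most k. Each non-constant term of depth ≤ k is some function symbol applied to depth-≤(k−1) arguments, giving N_k = 2 + N_{k-1} + N_{k-1}^2.
N_0 = 2
N_1 = 2 + 2 + 2^2 = 8
N_2 = 2 + 8 + 8^2 = 74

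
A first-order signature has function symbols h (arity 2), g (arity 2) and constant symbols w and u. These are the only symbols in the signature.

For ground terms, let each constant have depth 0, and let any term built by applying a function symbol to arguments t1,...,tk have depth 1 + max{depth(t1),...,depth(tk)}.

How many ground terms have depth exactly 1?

8

Let N_k count ground terms of depth at most k. Each non-constant term of depth ≤ k is some function symbol applied to depth-≤(k−1) arguments, giving N_k = 2 + N_{k-1}^2 + N_{k-1}^2.
N_0 = 2
N_1 = 2 + 2^2 + 2^2 = 10
Terms of depth exactly 1: N_1 − N_0 = 10 − 2 = 8.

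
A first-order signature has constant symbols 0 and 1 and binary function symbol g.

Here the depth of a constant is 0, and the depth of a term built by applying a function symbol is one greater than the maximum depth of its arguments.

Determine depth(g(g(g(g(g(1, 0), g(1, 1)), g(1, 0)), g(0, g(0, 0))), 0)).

5

depth(g(1, 0)) = 1 + max(0, 0) = 1
depth(g(1, 1)) = 1 + max(0, 0) = 1
depth(g(g(1, 0), g(1, 1))) = 1 + max(1, 1) = 2
depth(g(g(g(1, 0), g(1, 1)), g(1, 0))) = 1 + max(2, 1) = 3
depth(g(0, 0)) = 1 + max(0, 0) = 1
depth(g(0, g(0, 0))) = 1 + max(0, 1) = 2
depth(g(g(g(g(1, 0), g(1, 1)), g(1, 0)), g(0, g(0, 0)))) = 1 + max(3, 2) = 4
depth(g(g(g(g(g(1, 0), g(1, 1)), g(1, 0)), g(0, g(0, 0))), 0)) = 1 + max(4, 0) = 5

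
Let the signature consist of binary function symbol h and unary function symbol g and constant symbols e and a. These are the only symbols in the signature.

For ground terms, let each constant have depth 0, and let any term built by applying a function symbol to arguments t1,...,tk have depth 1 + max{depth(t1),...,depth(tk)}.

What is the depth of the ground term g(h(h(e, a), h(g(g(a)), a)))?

depth(h(e, a)) = 1 + max(0, 0) = 1
depth(g(a)) = 1 + depth(a) = 1 + 0 = 1
depth(g(g(a))) = 1 + depth(g(a)) = 1 + 1 = 2
depth(h(g(g(a)), a)) = 1 + max(2, 0) = 3
depth(h(h(e, a), h(g(g(a)), a))) = 1 + max(1, 3) = 4
depth(g(h(h(e, a), h(g(g(a)), a)))) = 1 + depth(h(h(e, a), h(g(g(a)), a))) = 1 + 4 = 5

5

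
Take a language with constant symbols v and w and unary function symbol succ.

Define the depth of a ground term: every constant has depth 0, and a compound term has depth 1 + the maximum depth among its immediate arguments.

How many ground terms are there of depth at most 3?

8

Count level by level. With function symbols succ/1, the terms of depth ≤ k are the 2 constants together with each function applied to depth-≤(k−1) tuples, so N_k = 2 + N_{k-1}.
N_0 = 2
N_1 = 2 + 2 = 4
N_2 = 2 + 4 = 6
N_3 = 2 + 6 = 8
Explicitly: v, w, succ(v), succ(w), succ(succ(v)), succ(succ(w)), succ(succ(succ(v))), succ(succ(succ(w))).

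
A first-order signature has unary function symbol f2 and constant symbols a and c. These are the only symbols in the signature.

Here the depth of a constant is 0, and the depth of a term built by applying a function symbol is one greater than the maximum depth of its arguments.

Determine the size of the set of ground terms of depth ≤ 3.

8

Count level by level. With function symbols f2/1, the terms of depth ≤ k are the 2 constants together with each function applied to depth-≤(k−1) tuples, so N_k = 2 + N_{k-1}.
N_0 = 2
N_1 = 2 + 2 = 4
N_2 = 2 + 4 = 6
N_3 = 2 + 6 = 8
Explicitly: a, c, f2(a), f2(c), f2(f2(a)), f2(f2(c)), f2(f2(f2(a))), f2(f2(f2(c))).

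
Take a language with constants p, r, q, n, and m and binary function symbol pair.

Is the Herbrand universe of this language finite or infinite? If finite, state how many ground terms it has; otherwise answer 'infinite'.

infinite

The signature has at least one function symbol (pair, arity 2) and at least one constant (p).
Iterating pair gives infinitely many distinct ground terms: p, pair(p, p), pair(pair(p, p), pair(p, p)), ...
So the Herbrand universe is infinite.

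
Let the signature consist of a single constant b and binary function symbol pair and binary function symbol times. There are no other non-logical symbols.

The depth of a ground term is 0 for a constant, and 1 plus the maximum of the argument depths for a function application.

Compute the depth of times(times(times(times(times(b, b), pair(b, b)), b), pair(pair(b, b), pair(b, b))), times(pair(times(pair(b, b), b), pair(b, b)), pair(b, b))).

5

depth(times(b, b)) = 1 + max(0, 0) = 1
depth(pair(b, b)) = 1 + max(0, 0) = 1
depth(times(times(b, b), pair(b, b))) = 1 + max(1, 1) = 2
depth(times(times(times(b, b), pair(b, b)), b)) = 1 + max(2, 0) = 3
depth(pair(pair(b, b), pair(b, b))) = 1 + max(1, 1) = 2
depth(times(times(times(times(b, b), pair(b, b)), b), pair(pair(b, b), pair(b, b)))) = 1 + max(3, 2) = 4
depth(times(pair(b, b), b)) = 1 + max(1, 0) = 2
depth(pair(times(pair(b, b), b), pair(b, b))) = 1 + max(2, 1) = 3
depth(times(pair(times(pair(b, b), b), pair(b, b)), pair(b, b))) = 1 + max(3, 1) = 4
depth(times(times(times(times(times(b, b), pair(b, b)), b), pair(pair(b, b), pair(b, b))), times(pair(times(pair(b, b), b), pair(b, b)), pair(b, b)))) = 1 + max(4, 4) = 5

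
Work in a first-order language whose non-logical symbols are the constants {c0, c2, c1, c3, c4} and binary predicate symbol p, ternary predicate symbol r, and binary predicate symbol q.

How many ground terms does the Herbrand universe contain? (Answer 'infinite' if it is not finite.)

There are no function symbols, so every ground term is one of the 5 constants.
The Herbrand universe is {c0, c2, c1, c3, c4}, which is finite with 5 elements.

5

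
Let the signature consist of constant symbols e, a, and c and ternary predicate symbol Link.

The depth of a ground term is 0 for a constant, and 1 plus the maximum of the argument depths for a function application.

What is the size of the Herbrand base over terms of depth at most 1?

First count ground terms of depth ≤ 1.
With no function symbols every ground term is a constant, so there are exactly 3 ground terms at every depth bound.
N_0 = 3
N_1 = 3
Explicitly: e, a, c.
So |H| = 3.
Each predicate of arity r yields |H|^r ground atoms (one per choice of an r-tuple from H):
  Link: 3^3 = 27
Total ground atoms: 27.

27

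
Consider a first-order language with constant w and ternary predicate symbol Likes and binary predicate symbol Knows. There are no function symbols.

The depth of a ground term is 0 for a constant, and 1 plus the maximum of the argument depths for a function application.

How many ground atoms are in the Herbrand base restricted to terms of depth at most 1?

First count ground terms of depth ≤ 1.
With no function symbols every ground term is a constant, so there is exactly 1 ground term at every depth bound.
N_0 = 1
N_1 = 1
Explicitly: w.
So |H| = 1.
A ground atom is a predicate applied to a tuple of terms from H, so the count is the sum over predicates of |H|^arity:
  Likes: 1^3 = 1;  Knows: 1^2 = 1
Total ground atoms: 1 + 1 = 2.

2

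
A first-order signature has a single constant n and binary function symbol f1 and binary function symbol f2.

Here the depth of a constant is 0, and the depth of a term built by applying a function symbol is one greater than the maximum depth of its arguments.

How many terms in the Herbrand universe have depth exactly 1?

2

Write N_k for the number of ground terms of depth ≤ k. A term of depth ≤ k is either a constant or a function symbol applied to arguments of depth ≤ k−1, so N_k = 1 + N_{k-1}^2 + N_{k-1}^2.
N_0 = 1
N_1 = 1 + 1^2 + 1^2 = 3
Terms of depth exactly 1: N_1 − N_0 = 3 − 1 = 2.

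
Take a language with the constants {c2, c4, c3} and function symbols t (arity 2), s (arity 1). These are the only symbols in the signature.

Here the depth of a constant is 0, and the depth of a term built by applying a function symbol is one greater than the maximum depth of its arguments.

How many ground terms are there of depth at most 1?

Write N_k for the number of ground terms of depth ≤ k. A term of depth ≤ k is either a constant or a function symbol applied to arguments of depth ≤ k−1, so N_k = 3 + N_{k-1}^2 + N_{k-1}.
N_0 = 3
N_1 = 3 + 3^2 + 3 = 15

15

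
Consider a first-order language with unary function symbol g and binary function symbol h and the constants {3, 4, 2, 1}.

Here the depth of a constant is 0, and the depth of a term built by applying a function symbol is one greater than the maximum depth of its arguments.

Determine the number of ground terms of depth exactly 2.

Write N_k for the number of ground terms of depth ≤ k. A term of depth ≤ k is either a constant or a function symbol applied to arguments of depth ≤ k−1, so N_k = 4 + N_{k-1} + N_{k-1}^2.
N_0 = 4
N_1 = 4 + 4 + 4^2 = 24
N_2 = 4 + 24 + 24^2 = 604
Terms of depth exactly 2: N_2 − N_1 = 604 − 24 = 580.

580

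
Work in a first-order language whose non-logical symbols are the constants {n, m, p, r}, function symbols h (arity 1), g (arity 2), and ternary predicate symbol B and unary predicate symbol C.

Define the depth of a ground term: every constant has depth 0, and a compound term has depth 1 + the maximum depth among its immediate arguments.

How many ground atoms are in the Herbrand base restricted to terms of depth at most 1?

13848

First count ground terms of depth ≤ 1.
Let N_k count ground terms of depth at most k. Each non-constant term of depth ≤ k is some function symbol applied to depth-≤(k−1) arguments, giving N_k = 4 + N_{k-1} + N_{k-1}^2.
N_0 = 4
N_1 = 4 + 4 + 4^2 = 24
So |H| = 24.
Each predicate of arity r yields |H|^r ground atoms (one per choice of an r-tuple from H):
  B: 24^3 = 13824;  C: 24
Total ground atoms: 13824 + 24 = 13848.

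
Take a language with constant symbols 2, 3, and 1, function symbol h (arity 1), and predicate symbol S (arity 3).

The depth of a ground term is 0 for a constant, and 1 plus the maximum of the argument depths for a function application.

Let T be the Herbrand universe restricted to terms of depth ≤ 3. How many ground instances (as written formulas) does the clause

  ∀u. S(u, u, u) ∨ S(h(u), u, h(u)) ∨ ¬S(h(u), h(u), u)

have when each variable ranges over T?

Ground terms of depth ≤ 3:
  Let N_k = |{terms of depth ≤ k}|. Then N_0 = 3 and N_k = 3 + N_{k-1} for k ≥ 1 (one summand per function symbol, arity giving the exponent).
  N_0 = 3
  N_1 = 3 + 3 = 6
  N_2 = 3 + 6 = 9
  N_3 = 3 + 9 = 12
  Explicitly: 2, 3, 1, h(2), h(3), h(1), h(h(2)), h(h(3)), h(h(1)), h(h(h(2))), h(h(h(3))), h(h(h(1))).
So there are 12 ground terms available for substitution.
The variable u ranges independently over the available ground terms, and distinct assignments produce distinct instances.
Number of ground instances = 12.

12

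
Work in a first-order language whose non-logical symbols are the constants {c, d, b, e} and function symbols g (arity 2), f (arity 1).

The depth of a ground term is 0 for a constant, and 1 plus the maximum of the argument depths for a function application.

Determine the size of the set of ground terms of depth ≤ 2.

604

Let N_k = |{terms of depth ≤ k}|. Then N_0 = 4 and N_k = 4 + N_{k-1}^2 + N_{k-1} for k ≥ 1 (one summand per function symbol, arity giving the exponent).
N_0 = 4
N_1 = 4 + 4^2 + 4 = 24
N_2 = 4 + 24^2 + 24 = 604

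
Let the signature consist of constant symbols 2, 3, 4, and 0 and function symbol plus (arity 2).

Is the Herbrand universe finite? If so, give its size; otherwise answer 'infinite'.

infinite

The signature has at least one function symbol (plus, arity 2) and at least one constant (2).
Iterating plus gives infinitely many distinct ground terms: 2, plus(2, 2), plus(plus(2, 2), plus(2, 2)), ...
So the Herbrand universe is infinite.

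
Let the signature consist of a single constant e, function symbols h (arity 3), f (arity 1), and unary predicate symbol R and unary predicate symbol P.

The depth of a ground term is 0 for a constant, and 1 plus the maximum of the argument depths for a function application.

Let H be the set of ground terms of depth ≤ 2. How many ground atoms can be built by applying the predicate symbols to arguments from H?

First count ground terms of depth ≤ 2.
Write N_k for the number of ground terms of depth ≤ k. A term of depth ≤ k is either a constant or a function symbol applied to arguments of depth ≤ k−1, so N_k = 1 + N_{k-1}^3 + N_{k-1}.
N_0 = 1
N_1 = 1 + 1^3 + 1 = 3
N_2 = 1 + 3^3 + 3 = 31
So |H| = 31.
For each predicate symbol, the number of ground atoms is |H| raised to its arity; summing:
  R: 31;  P: 31
Total ground atoms: 31 + 31 = 62.

62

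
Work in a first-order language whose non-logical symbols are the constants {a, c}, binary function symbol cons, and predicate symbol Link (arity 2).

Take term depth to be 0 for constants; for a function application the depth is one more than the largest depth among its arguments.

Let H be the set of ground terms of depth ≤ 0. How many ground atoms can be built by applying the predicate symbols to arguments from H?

4

First count ground terms of depth ≤ 0.
Let N_k count ground terms of depth at most k. Each non-constant term of depth ≤ k is some function symbol applied to depth-≤(k−1) arguments, giving N_k = 2 + N_{k-1}^2.
N_0 = 2
Explicitly: a, c.
So |H| = 2.
For each predicate symbol, the number of ground atoms is |H| raised to its arity; summing:
  Link: 2^2 = 4
Total ground atoms: 4.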